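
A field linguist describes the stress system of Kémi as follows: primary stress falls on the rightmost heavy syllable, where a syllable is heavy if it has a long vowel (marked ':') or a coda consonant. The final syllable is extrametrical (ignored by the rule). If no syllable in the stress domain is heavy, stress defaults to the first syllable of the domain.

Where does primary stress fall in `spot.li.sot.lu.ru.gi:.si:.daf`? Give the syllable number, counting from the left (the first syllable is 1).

The final syllable (8, daf) is extrametrical; the stress domain is syllables 1–7.
Weights: 1 spot H, 2 li L, 3 sot H, 4 lu L, 5 ru L, 6 gi: H, 7 si: H.
Heavy syllables in the domain: 1, 3, 6, 7. The rightmost is syllable 7 (si:).
Primary stress: syllable 7 → spot.li.sot.lu.ru.gi:.ˈsi:.daf.

7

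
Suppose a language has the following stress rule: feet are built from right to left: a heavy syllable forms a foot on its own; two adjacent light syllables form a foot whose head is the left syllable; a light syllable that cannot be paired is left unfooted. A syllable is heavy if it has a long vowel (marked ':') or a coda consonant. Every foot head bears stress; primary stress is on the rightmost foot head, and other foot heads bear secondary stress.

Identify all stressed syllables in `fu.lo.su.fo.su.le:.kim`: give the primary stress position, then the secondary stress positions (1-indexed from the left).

primary 7, secondary 2, 4, 6

Weights: 1 fu L, 2 lo L, 3 su L, 4 fo L, 5 su L, 6 le: H, 7 kim H.
Parse right to left (heavy = foot alone; LL = one foot; stranded L unfooted): fu (ˈlo.su) (ˈfo.su) (ˈle:) (ˈkim).
Foot heads: 2, 4, 6, 7.
Primary stress on the rightmost head = syllable 7.
Secondary stress on 2, 4, 6: fu.ˌlo.su.ˌfo.su.ˌle:.ˈkim.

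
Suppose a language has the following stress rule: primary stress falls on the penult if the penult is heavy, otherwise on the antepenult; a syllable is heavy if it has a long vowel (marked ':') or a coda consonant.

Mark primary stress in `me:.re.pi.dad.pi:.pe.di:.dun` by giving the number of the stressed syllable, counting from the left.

7

Weights: 6 pe L, 7 di: H, 8 dun H.
The penult (syllable 7, di:) is heavy, so it takes stress.
Primary stress: syllable 7 → me:.re.pi.dad.pi:.pe.ˈdi:.dun.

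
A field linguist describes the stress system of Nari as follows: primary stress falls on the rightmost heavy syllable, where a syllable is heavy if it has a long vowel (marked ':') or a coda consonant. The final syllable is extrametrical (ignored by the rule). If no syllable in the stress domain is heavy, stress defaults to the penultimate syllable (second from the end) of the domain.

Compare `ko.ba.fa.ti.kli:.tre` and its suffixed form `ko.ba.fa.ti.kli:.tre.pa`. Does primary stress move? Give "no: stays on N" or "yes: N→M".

no: stays on 5

Base `ko.ba.fa.ti.kli:.tre` (6 syllables):
  The final syllable (6, tre) is extrametrical; the stress domain is syllables 1–5.
  Weights: 1 ko L, 2 ba L, 3 fa L, 4 ti L, 5 kli: H.
  Heavy syllables in the domain: 5. The rightmost is syllable 5 (kli:).
  → primary stress on syllable 5.
Suffixed `ko.ba.fa.ti.kli:.tre.pa` (7 syllables):
  The final syllable (7, pa) is extrametrical; the stress domain is syllables 1–6.
  Weights: 1 ko L, 2 ba L, 3 fa L, 4 ti L, 5 kli: H, 6 tre L.
  Heavy syllables in the domain: 5. The rightmost is syllable 5 (kli:).
  → primary stress on syllable 5.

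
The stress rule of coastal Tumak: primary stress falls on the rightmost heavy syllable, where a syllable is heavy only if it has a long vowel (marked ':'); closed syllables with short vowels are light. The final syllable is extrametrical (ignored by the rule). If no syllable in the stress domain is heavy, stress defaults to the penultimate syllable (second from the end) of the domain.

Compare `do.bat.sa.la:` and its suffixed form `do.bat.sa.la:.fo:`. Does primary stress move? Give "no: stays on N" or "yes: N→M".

yes: 2→4

Base `do.bat.sa.la:` (4 syllables):
  The final syllable (4, la:) is extrametrical; the stress domain is syllables 1–3.
  Weights: 1 do L, 2 bat L, 3 sa L.
  No heavy syllable in the domain; default to the penultimate syllable (second from the end) of the domain = syllable 2.
  → primary stress on syllable 2.
Suffixed `do.bat.sa.la:.fo:` (5 syllables):
  The final syllable (5, fo:) is extrametrical; the stress domain is syllables 1–4.
  Weights: 1 do L, 2 bat L, 3 sa L, 4 la: H.
  Heavy syllables in the domain: 4. The rightmost is syllable 4 (la:).
  → primary stress on syllable 4.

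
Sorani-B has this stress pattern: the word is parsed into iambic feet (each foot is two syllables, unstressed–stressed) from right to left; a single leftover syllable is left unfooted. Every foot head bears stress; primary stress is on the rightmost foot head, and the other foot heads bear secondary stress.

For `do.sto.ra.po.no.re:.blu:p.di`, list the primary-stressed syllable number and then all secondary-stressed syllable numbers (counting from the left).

primary 8, secondary 2, 4, 6

Parse right to left into iambic (σˈσ) feet: (do.ˈsto) (ra.ˈpo) (no.ˈre:) (blu:p.ˈdi).
Foot heads (stressed positions): 2, 4, 6, 8.
End Rule Rightmost: primary stress on the rightmost head = syllable 8.
Secondary stress on 2, 4, 6: do.ˌsto.ra.ˌpo.no.ˌre:.blu:p.ˈdi.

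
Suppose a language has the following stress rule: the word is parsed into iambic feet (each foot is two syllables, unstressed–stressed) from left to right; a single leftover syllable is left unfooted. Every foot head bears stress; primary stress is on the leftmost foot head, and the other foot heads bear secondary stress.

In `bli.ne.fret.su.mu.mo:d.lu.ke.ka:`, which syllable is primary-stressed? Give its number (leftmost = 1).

2

Parse left to right into iambic (σˈσ) feet: (bli.ˈne) (fret.ˈsu) (mu.ˈmo:d) (lu.ˈke) ka:. Syllable 9 is left unfooted.
Foot heads (stressed positions): 2, 4, 6, 8.
End Rule Leftmost: primary stress on the leftmost head = syllable 2.
Primary stress: syllable 2 → bli.ˈne.fret.su.mu.mo:d.lu.ke.ka:.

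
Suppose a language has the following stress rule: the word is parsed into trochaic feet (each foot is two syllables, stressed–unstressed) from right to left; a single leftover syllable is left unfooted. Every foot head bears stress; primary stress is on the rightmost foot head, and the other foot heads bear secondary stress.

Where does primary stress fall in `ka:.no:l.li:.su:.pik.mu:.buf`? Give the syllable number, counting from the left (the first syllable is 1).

Parse right to left into trochaic (ˈσσ) feet: ka: (ˈno:l.li:) (ˈsu:.pik) (ˈmu:.buf). Syllable 1 is left unfooted.
Foot heads (stressed positions): 2, 4, 6.
End Rule Rightmost: primary stress on the rightmost head = syllable 6.
Primary stress: syllable 6 → ka:.no:l.li:.su:.pik.ˈmu:.buf.

6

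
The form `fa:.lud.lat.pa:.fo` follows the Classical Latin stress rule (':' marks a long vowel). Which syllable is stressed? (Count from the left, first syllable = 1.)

4

Classical Latin: stress the penult if heavy (long vowel or closed), else the antepenult.
Weights: 3 lat H, 4 pa: H, 5 fo L.
The penult (syllable 4, pa:) is heavy, so it takes stress.
Stress on syllable 4: fa:.lud.lat.ˈpa:.fo.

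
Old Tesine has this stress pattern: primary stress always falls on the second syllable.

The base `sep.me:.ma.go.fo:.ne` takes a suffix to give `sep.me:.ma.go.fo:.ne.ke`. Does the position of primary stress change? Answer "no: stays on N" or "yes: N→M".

Base `sep.me:.ma.go.fo:.ne` (6 syllables):
  The word has 6 syllables; the second syllable is syllable 2 (me:).
  → primary stress on syllable 2.
Suffixed `sep.me:.ma.go.fo:.ne.ke` (7 syllables):
  The word has 7 syllables; the second syllable is syllable 2 (me:).
  → primary stress on syllable 2.

no: stays on 2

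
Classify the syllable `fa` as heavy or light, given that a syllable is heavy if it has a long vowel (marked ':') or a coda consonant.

`fa`: short vowel, open (no coda). Short vowel, open → light.

light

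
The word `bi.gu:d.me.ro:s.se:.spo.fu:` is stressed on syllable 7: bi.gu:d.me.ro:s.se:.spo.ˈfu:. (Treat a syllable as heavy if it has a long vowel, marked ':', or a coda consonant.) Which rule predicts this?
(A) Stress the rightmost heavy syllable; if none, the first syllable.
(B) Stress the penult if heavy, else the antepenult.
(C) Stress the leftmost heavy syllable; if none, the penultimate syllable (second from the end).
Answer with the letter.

A

Rule A → syllable 7 ✓.
Rule B → syllable 5 (observed: 7).
Rule C → syllable 2 (observed: 7).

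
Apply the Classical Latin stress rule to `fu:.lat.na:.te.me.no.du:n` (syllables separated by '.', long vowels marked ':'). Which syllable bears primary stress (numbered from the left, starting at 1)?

5

Classical Latin: stress the penult if heavy (long vowel or closed), else the antepenult.
Weights: 5 me L, 6 no L, 7 du:n H.
The penult (syllable 6, no) is light, so stress falls on the antepenult (syllable 5, me).
Stress on syllable 5: fu:.lat.na:.te.ˈme.no.du:n.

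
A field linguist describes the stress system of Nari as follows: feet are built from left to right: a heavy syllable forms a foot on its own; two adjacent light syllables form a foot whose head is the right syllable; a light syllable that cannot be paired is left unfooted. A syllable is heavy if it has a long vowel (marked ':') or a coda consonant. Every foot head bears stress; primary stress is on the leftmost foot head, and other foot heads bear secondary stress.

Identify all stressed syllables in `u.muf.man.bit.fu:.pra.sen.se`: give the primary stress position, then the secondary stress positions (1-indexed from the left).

Weights: 1 u L, 2 muf H, 3 man H, 4 bit H, 5 fu: H, 6 pra L, 7 sen H, 8 se L.
Parse left to right (heavy = foot alone; LL = one foot; stranded L unfooted): u (ˈmuf) (ˈman) (ˈbit) (ˈfu:) pra (ˈsen) se.
Foot heads: 2, 3, 4, 5, 7.
Primary stress on the leftmost head = syllable 2.
Secondary stress on 3, 4, 5, 7: u.ˈmuf.ˌman.ˌbit.ˌfu:.pra.ˌsen.se.

primary 2, secondary 3, 4, 5, 7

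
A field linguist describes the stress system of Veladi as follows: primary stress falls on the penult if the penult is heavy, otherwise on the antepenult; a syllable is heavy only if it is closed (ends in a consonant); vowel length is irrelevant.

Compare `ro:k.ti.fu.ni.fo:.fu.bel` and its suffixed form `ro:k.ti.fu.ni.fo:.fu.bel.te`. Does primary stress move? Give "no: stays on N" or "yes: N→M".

Base `ro:k.ti.fu.ni.fo:.fu.bel` (7 syllables):
  Weights: 5 fo: L, 6 fu L, 7 bel H.
  The penult (syllable 6, fu) is light, so stress falls on the antepenult (syllable 5, fo:).
  → primary stress on syllable 5.
Suffixed `ro:k.ti.fu.ni.fo:.fu.bel.te` (8 syllables):
  Weights: 6 fu L, 7 bel H, 8 te L.
  The penult (syllable 7, bel) is heavy, so it takes stress.
  → primary stress on syllable 7.

yes: 5→7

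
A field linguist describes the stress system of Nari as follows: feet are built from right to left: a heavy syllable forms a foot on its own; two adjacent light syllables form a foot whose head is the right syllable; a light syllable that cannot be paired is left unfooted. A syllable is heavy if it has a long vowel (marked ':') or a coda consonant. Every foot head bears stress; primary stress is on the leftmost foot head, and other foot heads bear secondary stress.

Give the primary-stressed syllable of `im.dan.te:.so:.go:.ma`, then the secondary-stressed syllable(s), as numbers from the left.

Weights: 1 im H, 2 dan H, 3 te: H, 4 so: H, 5 go: H, 6 ma L.
Parse right to left (heavy = foot alone; LL = one foot; stranded L unfooted): (ˈim) (ˈdan) (ˈte:) (ˈso:) (ˈgo:) ma.
Foot heads: 1, 2, 3, 4, 5.
Primary stress on the leftmost head = syllable 1.
Secondary stress on 2, 3, 4, 5: ˈim.ˌdan.ˌte:.ˌso:.ˌgo:.ma.

primary 1, secondary 2, 3, 4, 5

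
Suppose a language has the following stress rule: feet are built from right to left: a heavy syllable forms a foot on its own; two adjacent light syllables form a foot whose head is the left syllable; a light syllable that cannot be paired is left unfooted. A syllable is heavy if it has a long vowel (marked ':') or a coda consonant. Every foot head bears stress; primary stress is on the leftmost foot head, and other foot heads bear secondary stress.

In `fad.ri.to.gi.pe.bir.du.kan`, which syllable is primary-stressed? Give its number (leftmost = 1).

1

Weights: 1 fad H, 2 ri L, 3 to L, 4 gi L, 5 pe L, 6 bir H, 7 du L, 8 kan H.
Parse right to left (heavy = foot alone; LL = one foot; stranded L unfooted): (ˈfad) (ˈri.to) (ˈgi.pe) (ˈbir) du (ˈkan).
Foot heads: 1, 2, 4, 6, 8.
Primary stress on the leftmost head = syllable 1.
Primary stress: syllable 1 → ˈfad.ri.to.gi.pe.bir.du.kan.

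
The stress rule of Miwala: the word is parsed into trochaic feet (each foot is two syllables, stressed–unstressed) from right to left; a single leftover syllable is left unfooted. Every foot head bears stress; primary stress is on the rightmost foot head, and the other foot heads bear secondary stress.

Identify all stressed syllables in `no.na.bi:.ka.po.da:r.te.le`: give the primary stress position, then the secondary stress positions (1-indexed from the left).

Parse right to left into trochaic (ˈσσ) feet: (ˈno.na) (ˈbi:.ka) (ˈpo.da:r) (ˈte.le).
Foot heads (stressed positions): 1, 3, 5, 7.
End Rule Rightmost: primary stress on the rightmost head = syllable 7.
Secondary stress on 1, 3, 5: ˌno.na.ˌbi:.ka.ˌpo.da:r.ˈte.le.

primary 7, secondary 1, 3, 5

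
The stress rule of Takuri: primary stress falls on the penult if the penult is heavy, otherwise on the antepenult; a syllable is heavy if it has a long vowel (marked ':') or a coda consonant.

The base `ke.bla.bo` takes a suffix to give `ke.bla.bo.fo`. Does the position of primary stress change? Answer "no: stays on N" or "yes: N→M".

yes: 1→2

Base `ke.bla.bo` (3 syllables):
  Weights: 1 ke L, 2 bla L, 3 bo L.
  The penult (syllable 2, bla) is light, so stress falls on the antepenult (syllable 1, ke).
  → primary stress on syllable 1.
Suffixed `ke.bla.bo.fo` (4 syllables):
  Weights: 2 bla L, 3 bo L, 4 fo L.
  The penult (syllable 3, bo) is light, so stress falls on the antepenult (syllable 2, bla).
  → primary stress on syllable 2.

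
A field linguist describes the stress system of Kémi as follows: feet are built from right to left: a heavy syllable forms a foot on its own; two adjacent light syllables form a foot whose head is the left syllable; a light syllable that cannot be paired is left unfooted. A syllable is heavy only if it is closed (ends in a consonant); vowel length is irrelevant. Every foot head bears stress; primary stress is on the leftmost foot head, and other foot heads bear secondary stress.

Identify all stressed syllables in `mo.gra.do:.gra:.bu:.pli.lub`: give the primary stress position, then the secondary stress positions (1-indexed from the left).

primary 1, secondary 3, 5, 7

Weights: 1 mo L, 2 gra L, 3 do: L, 4 gra: L, 5 bu: L, 6 pli L, 7 lub H.
Parse right to left (heavy = foot alone; LL = one foot; stranded L unfooted): (ˈmo.gra) (ˈdo:.gra:) (ˈbu:.pli) (ˈlub).
Foot heads: 1, 3, 5, 7.
Primary stress on the leftmost head = syllable 1.
Secondary stress on 3, 5, 7: ˈmo.gra.ˌdo:.gra:.ˌbu:.pli.ˌlub.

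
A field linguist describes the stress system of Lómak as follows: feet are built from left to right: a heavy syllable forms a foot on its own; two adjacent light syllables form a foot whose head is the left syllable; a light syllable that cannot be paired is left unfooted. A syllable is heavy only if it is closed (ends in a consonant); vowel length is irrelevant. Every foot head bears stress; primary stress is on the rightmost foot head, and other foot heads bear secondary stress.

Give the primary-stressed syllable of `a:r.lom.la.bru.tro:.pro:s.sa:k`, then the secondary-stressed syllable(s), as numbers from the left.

Weights: 1 a:r H, 2 lom H, 3 la L, 4 bru L, 5 tro: L, 6 pro:s H, 7 sa:k H.
Parse left to right (heavy = foot alone; LL = one foot; stranded L unfooted): (ˈa:r) (ˈlom) (ˈla.bru) tro: (ˈpro:s) (ˈsa:k).
Foot heads: 1, 2, 3, 6, 7.
Primary stress on the rightmost head = syllable 7.
Secondary stress on 1, 2, 3, 6: ˌa:r.ˌlom.ˌla.bru.tro:.ˌpro:s.ˈsa:k.

primary 7, secondary 1, 2, 3, 6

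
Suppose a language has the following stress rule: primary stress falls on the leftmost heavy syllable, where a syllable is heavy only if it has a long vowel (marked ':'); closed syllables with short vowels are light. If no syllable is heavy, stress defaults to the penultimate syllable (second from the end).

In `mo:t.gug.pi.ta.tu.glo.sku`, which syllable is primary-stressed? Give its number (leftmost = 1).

1

Weights: 1 mo:t H, 2 gug L, 3 pi L, 4 ta L, 5 tu L, 6 glo L, 7 sku L.
Heavy syllables in the domain: 1. The leftmost is syllable 1 (mo:t).
Primary stress: syllable 1 → ˈmo:t.gug.pi.ta.tu.glo.sku.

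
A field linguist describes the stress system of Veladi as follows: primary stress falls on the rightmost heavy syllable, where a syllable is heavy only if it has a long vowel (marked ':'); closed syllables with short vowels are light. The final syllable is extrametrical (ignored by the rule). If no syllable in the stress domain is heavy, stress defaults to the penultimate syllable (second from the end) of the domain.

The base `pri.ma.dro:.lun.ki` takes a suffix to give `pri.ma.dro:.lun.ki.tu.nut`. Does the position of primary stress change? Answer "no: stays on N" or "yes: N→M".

no: stays on 3

Base `pri.ma.dro:.lun.ki` (5 syllables):
  The final syllable (5, ki) is extrametrical; the stress domain is syllables 1–4.
  Weights: 1 pri L, 2 ma L, 3 dro: H, 4 lun L.
  Heavy syllables in the domain: 3. The rightmost is syllable 3 (dro:).
  → primary stress on syllable 3.
Suffixed `pri.ma.dro:.lun.ki.tu.nut` (7 syllables):
  The final syllable (7, nut) is extrametrical; the stress domain is syllables 1–6.
  Weights: 1 pri L, 2 ma L, 3 dro: H, 4 lun L, 5 ki L, 6 tu L.
  Heavy syllables in the domain: 3. The rightmost is syllable 3 (dro:).
  → primary stress on syllable 3.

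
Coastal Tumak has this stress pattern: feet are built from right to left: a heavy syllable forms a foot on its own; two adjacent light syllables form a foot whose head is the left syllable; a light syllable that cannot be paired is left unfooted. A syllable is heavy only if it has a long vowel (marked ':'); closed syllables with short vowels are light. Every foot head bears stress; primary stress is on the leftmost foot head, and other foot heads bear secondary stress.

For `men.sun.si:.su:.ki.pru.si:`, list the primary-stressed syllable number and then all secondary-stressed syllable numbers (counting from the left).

primary 1, secondary 3, 4, 5, 7

Weights: 1 men L, 2 sun L, 3 si: H, 4 su: H, 5 ki L, 6 pru L, 7 si: H.
Parse right to left (heavy = foot alone; LL = one foot; stranded L unfooted): (ˈmen.sun) (ˈsi:) (ˈsu:) (ˈki.pru) (ˈsi:).
Foot heads: 1, 3, 4, 5, 7.
Primary stress on the leftmost head = syllable 1.
Secondary stress on 3, 4, 5, 7: ˈmen.sun.ˌsi:.ˌsu:.ˌki.pru.ˌsi:.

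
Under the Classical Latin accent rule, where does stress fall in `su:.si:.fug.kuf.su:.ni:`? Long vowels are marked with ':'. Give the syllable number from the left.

Classical Latin: stress the penult if heavy (long vowel or closed), else the antepenult.
Weights: 4 kuf H, 5 su: H, 6 ni: H.
The penult (syllable 5, su:) is heavy, so it takes stress.
Stress on syllable 5: su:.si:.fug.kuf.ˈsu:.ni:.

5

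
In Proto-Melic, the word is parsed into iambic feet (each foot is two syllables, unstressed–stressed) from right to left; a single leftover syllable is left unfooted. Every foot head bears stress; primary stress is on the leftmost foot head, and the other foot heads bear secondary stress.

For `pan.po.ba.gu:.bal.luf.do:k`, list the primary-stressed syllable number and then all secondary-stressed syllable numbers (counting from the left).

Parse right to left into iambic (σˈσ) feet: pan (po.ˈba) (gu:.ˈbal) (luf.ˈdo:k). Syllable 1 is left unfooted.
Foot heads (stressed positions): 3, 5, 7.
End Rule Leftmost: primary stress on the leftmost head = syllable 3.
Secondary stress on 5, 7: pan.po.ˈba.gu:.ˌbal.luf.ˌdo:k.

primary 3, secondary 5, 7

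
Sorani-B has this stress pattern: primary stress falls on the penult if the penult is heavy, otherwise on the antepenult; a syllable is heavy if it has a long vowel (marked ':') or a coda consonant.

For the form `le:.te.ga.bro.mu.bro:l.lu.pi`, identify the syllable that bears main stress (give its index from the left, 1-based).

Weights: 6 bro:l H, 7 lu L, 8 pi L.
The penult (syllable 7, lu) is light, so stress falls on the antepenult (syllable 6, bro:l).
Primary stress: syllable 6 → le:.te.ga.bro.mu.ˈbro:l.lu.pi.

6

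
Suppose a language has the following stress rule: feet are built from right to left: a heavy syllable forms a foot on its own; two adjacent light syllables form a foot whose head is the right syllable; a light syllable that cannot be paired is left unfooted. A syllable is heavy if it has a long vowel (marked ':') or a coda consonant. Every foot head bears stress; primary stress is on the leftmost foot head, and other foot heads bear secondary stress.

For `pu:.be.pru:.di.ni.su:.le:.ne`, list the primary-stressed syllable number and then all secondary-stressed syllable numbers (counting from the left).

Weights: 1 pu: H, 2 be L, 3 pru: H, 4 di L, 5 ni L, 6 su: H, 7 le: H, 8 ne L.
Parse right to left (heavy = foot alone; LL = one foot; stranded L unfooted): (ˈpu:) be (ˈpru:) (di.ˈni) (ˈsu:) (ˈle:) ne.
Foot heads: 1, 3, 5, 6, 7.
Primary stress on the leftmost head = syllable 1.
Secondary stress on 3, 5, 6, 7: ˈpu:.be.ˌpru:.di.ˌni.ˌsu:.ˌle:.ne.

primary 1, secondary 3, 5, 6, 7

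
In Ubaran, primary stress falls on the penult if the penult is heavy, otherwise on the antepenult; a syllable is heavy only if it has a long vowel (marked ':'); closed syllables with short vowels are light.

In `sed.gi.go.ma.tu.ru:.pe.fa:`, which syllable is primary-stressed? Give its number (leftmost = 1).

6

Weights: 6 ru: H, 7 pe L, 8 fa: H.
The penult (syllable 7, pe) is light, so stress falls on the antepenult (syllable 6, ru:).
Primary stress: syllable 6 → sed.gi.go.ma.tu.ˈru:.pe.fa:.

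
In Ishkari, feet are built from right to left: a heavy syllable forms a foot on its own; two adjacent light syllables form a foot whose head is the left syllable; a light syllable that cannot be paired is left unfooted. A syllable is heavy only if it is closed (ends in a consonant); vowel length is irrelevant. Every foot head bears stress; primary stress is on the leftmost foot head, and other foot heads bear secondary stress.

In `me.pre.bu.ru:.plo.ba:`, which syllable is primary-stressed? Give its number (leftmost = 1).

1

Weights: 1 me L, 2 pre L, 3 bu L, 4 ru: L, 5 plo L, 6 ba: L.
Parse right to left (heavy = foot alone; LL = one foot; stranded L unfooted): (ˈme.pre) (ˈbu.ru:) (ˈplo.ba:).
Foot heads: 1, 3, 5.
Primary stress on the leftmost head = syllable 1.
Primary stress: syllable 1 → ˈme.pre.bu.ru:.plo.ba:.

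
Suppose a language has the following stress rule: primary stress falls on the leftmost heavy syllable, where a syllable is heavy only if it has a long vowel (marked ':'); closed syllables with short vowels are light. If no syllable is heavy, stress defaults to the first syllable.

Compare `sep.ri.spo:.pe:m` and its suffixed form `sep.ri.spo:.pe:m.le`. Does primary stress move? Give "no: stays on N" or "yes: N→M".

no: stays on 3

Base `sep.ri.spo:.pe:m` (4 syllables):
  Weights: 1 sep L, 2 ri L, 3 spo: H, 4 pe:m H.
  Heavy syllables in the domain: 3, 4. The leftmost is syllable 3 (spo:).
  → primary stress on syllable 3.
Suffixed `sep.ri.spo:.pe:m.le` (5 syllables):
  Weights: 1 sep L, 2 ri L, 3 spo: H, 4 pe:m H, 5 le L.
  Heavy syllables in the domain: 3, 4. The leftmost is syllable 3 (spo:).
  → primary stress on syllable 3.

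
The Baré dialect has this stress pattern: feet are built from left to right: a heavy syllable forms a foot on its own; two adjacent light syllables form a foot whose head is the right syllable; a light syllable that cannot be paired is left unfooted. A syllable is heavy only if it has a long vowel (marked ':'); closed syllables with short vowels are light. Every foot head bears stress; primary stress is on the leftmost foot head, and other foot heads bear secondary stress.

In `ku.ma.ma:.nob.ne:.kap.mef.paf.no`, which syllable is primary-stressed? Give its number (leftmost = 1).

Weights: 1 ku L, 2 ma L, 3 ma: H, 4 nob L, 5 ne: H, 6 kap L, 7 mef L, 8 paf L, 9 no L.
Parse left to right (heavy = foot alone; LL = one foot; stranded L unfooted): (ku.ˈma) (ˈma:) nob (ˈne:) (kap.ˈmef) (paf.ˈno).
Foot heads: 2, 3, 5, 7, 9.
Primary stress on the leftmost head = syllable 2.
Primary stress: syllable 2 → ku.ˈma.ma:.nob.ne:.kap.mef.paf.no.

2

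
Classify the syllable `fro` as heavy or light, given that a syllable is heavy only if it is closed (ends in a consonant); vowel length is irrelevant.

light

`fro`: short vowel, open (no coda). Open (no coda) → light.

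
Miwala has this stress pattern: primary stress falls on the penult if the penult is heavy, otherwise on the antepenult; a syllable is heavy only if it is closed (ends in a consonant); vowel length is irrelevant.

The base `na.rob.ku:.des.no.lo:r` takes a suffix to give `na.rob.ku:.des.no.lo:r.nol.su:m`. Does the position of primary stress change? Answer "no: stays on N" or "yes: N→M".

Base `na.rob.ku:.des.no.lo:r` (6 syllables):
  Weights: 4 des H, 5 no L, 6 lo:r H.
  The penult (syllable 5, no) is light, so stress falls on the antepenult (syllable 4, des).
  → primary stress on syllable 4.
Suffixed `na.rob.ku:.des.no.lo:r.nol.su:m` (8 syllables):
  Weights: 6 lo:r H, 7 nol H, 8 su:m H.
  The penult (syllable 7, nol) is heavy, so it takes stress.
  → primary stress on syllable 7.

yes: 4→7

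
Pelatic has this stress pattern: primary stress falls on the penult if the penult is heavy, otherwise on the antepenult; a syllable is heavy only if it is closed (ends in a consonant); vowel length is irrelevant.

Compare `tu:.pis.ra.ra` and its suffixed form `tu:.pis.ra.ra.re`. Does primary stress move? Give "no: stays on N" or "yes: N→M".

Base `tu:.pis.ra.ra` (4 syllables):
  Weights: 2 pis H, 3 ra L, 4 ra L.
  The penult (syllable 3, ra) is light, so stress falls on the antepenult (syllable 2, pis).
  → primary stress on syllable 2.
Suffixed `tu:.pis.ra.ra.re` (5 syllables):
  Weights: 3 ra L, 4 ra L, 5 re L.
  The penult (syllable 4, ra) is light, so stress falls on the antepenult (syllable 3, ra).
  → primary stress on syllable 3.

yes: 2→3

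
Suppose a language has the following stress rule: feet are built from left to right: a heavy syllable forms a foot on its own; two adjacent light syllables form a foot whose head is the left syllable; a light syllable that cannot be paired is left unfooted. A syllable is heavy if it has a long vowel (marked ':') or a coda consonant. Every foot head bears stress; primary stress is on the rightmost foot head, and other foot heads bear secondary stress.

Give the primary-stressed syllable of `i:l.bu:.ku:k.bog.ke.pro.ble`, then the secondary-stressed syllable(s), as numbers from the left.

primary 5, secondary 1, 2, 3, 4

Weights: 1 i:l H, 2 bu: H, 3 ku:k H, 4 bog H, 5 ke L, 6 pro L, 7 ble L.
Parse left to right (heavy = foot alone; LL = one foot; stranded L unfooted): (ˈi:l) (ˈbu:) (ˈku:k) (ˈbog) (ˈke.pro) ble.
Foot heads: 1, 2, 3, 4, 5.
Primary stress on the rightmost head = syllable 5.
Secondary stress on 1, 2, 3, 4: ˌi:l.ˌbu:.ˌku:k.ˌbog.ˈke.pro.ble.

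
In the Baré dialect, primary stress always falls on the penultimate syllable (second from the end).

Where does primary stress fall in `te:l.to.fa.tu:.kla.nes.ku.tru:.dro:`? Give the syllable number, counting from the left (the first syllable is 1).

8

The word has 9 syllables; the penultimate syllable (second from the end) is syllable 8 (tru:).
Primary stress: syllable 8 → te:l.to.fa.tu:.kla.nes.ku.ˈtru:.dro:.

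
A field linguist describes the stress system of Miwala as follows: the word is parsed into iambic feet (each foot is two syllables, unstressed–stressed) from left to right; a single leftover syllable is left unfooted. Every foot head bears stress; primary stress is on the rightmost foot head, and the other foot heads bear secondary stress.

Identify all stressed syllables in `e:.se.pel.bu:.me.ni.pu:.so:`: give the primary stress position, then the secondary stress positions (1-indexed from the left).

primary 8, secondary 2, 4, 6

Parse left to right into iambic (σˈσ) feet: (e:.ˈse) (pel.ˈbu:) (me.ˈni) (pu:.ˈso:).
Foot heads (stressed positions): 2, 4, 6, 8.
End Rule Rightmost: primary stress on the rightmost head = syllable 8.
Secondary stress on 2, 4, 6: e:.ˌse.pel.ˌbu:.me.ˌni.pu:.ˈso:.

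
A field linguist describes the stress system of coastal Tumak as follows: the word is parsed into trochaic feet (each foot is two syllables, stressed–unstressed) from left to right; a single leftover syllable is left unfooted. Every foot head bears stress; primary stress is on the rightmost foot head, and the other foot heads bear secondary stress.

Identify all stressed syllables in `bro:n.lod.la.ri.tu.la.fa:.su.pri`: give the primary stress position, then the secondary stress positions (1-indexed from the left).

Parse left to right into trochaic (ˈσσ) feet: (ˈbro:n.lod) (ˈla.ri) (ˈtu.la) (ˈfa:.su) pri. Syllable 9 is left unfooted.
Foot heads (stressed positions): 1, 3, 5, 7.
End Rule Rightmost: primary stress on the rightmost head = syllable 7.
Secondary stress on 1, 3, 5: ˌbro:n.lod.ˌla.ri.ˌtu.la.ˈfa:.su.pri.

primary 7, secondary 1, 3, 5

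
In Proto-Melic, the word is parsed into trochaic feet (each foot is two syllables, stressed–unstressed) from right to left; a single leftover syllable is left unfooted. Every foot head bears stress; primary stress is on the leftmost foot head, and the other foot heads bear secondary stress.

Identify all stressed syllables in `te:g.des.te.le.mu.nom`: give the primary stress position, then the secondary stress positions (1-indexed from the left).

Parse right to left into trochaic (ˈσσ) feet: (ˈte:g.des) (ˈte.le) (ˈmu.nom).
Foot heads (stressed positions): 1, 3, 5.
End Rule Leftmost: primary stress on the leftmost head = syllable 1.
Secondary stress on 3, 5: ˈte:g.des.ˌte.le.ˌmu.nom.

primary 1, secondary 3, 5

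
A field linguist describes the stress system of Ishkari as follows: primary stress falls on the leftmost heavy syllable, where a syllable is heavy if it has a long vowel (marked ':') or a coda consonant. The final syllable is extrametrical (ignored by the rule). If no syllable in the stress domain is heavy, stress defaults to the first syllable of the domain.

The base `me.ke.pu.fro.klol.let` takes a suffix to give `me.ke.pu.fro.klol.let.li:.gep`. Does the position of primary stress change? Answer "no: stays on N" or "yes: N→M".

no: stays on 5

Base `me.ke.pu.fro.klol.let` (6 syllables):
  The final syllable (6, let) is extrametrical; the stress domain is syllables 1–5.
  Weights: 1 me L, 2 ke L, 3 pu L, 4 fro L, 5 klol H.
  Heavy syllables in the domain: 5. The leftmost is syllable 5 (klol).
  → primary stress on syllable 5.
Suffixed `me.ke.pu.fro.klol.let.li:.gep` (8 syllables):
  The final syllable (8, gep) is extrametrical; the stress domain is syllables 1–7.
  Weights: 1 me L, 2 ke L, 3 pu L, 4 fro L, 5 klol H, 6 let H, 7 li: H.
  Heavy syllables in the domain: 5, 6, 7. The leftmost is syllable 5 (klol).
  → primary stress on syllable 5.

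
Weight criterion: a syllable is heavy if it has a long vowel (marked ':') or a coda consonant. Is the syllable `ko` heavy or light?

light

`ko`: short vowel, open (no coda). Short vowel, open → light.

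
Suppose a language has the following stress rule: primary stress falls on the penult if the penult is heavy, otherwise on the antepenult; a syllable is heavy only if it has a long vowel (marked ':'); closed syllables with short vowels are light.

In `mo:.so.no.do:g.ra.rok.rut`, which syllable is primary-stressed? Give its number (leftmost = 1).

5

Weights: 5 ra L, 6 rok L, 7 rut L.
The penult (syllable 6, rok) is light, so stress falls on the antepenult (syllable 5, ra).
Primary stress: syllable 5 → mo:.so.no.do:g.ˈra.rok.rut.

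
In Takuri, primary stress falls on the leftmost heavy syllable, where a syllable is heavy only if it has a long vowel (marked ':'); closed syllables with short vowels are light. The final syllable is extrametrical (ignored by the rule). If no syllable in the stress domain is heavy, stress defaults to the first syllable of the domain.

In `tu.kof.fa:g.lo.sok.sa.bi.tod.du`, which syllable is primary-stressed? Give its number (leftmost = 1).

The final syllable (9, du) is extrametrical; the stress domain is syllables 1–8.
Weights: 1 tu L, 2 kof L, 3 fa:g H, 4 lo L, 5 sok L, 6 sa L, 7 bi L, 8 tod L.
Heavy syllables in the domain: 3. The leftmost is syllable 3 (fa:g).
Primary stress: syllable 3 → tu.kof.ˈfa:g.lo.sok.sa.bi.tod.du.

3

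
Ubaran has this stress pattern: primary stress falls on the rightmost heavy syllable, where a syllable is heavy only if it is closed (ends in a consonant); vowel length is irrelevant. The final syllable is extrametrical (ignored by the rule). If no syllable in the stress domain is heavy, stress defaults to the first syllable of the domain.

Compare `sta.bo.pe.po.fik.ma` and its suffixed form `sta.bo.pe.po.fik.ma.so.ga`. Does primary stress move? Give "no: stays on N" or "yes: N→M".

no: stays on 5

Base `sta.bo.pe.po.fik.ma` (6 syllables):
  The final syllable (6, ma) is extrametrical; the stress domain is syllables 1–5.
  Weights: 1 sta L, 2 bo L, 3 pe L, 4 po L, 5 fik H.
  Heavy syllables in the domain: 5. The rightmost is syllable 5 (fik).
  → primary stress on syllable 5.
Suffixed `sta.bo.pe.po.fik.ma.so.ga` (8 syllables):
  The final syllable (8, ga) is extrametrical; the stress domain is syllables 1–7.
  Weights: 1 sta L, 2 bo L, 3 pe L, 4 po L, 5 fik H, 6 ma L, 7 so L.
  Heavy syllables in the domain: 5. The rightmost is syllable 5 (fik).
  → primary stress on syllable 5.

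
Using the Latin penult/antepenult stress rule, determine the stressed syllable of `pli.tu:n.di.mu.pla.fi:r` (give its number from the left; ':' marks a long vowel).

Classical Latin: stress the penult if heavy (long vowel or closed), else the antepenult.
Weights: 4 mu L, 5 pla L, 6 fi:r H.
The penult (syllable 5, pla) is light, so stress falls on the antepenult (syllable 4, mu).
Stress on syllable 4: pli.tu:n.di.ˈmu.pla.fi:r.

4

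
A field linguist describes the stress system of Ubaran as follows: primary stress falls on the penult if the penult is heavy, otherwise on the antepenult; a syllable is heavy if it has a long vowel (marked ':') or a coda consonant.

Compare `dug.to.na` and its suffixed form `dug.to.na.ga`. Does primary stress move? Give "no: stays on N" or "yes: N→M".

Base `dug.to.na` (3 syllables):
  Weights: 1 dug H, 2 to L, 3 na L.
  The penult (syllable 2, to) is light, so stress falls on the antepenult (syllable 1, dug).
  → primary stress on syllable 1.
Suffixed `dug.to.na.ga` (4 syllables):
  Weights: 2 to L, 3 na L, 4 ga L.
  The penult (syllable 3, na) is light, so stress falls on the antepenult (syllable 2, to).
  → primary stress on syllable 2.

yes: 1→2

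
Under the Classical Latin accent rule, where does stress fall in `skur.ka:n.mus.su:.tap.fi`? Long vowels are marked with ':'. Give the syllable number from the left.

5

Classical Latin: stress the penult if heavy (long vowel or closed), else the antepenult.
Weights: 4 su: H, 5 tap H, 6 fi L.
The penult (syllable 5, tap) is heavy, so it takes stress.
Stress on syllable 5: skur.ka:n.mus.su:.ˈtap.fi.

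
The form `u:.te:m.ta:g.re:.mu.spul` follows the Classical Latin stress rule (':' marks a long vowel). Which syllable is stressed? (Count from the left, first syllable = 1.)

4

Classical Latin: stress the penult if heavy (long vowel or closed), else the antepenult.
Weights: 4 re: H, 5 mu L, 6 spul H.
The penult (syllable 5, mu) is light, so stress falls on the antepenult (syllable 4, re:).
Stress on syllable 4: u:.te:m.ta:g.ˈre:.mu.spul.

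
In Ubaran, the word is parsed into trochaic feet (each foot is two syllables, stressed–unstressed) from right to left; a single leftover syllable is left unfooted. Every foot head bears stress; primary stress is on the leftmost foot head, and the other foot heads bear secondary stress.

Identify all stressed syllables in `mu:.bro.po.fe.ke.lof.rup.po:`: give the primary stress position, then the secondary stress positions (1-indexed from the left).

Parse right to left into trochaic (ˈσσ) feet: (ˈmu:.bro) (ˈpo.fe) (ˈke.lof) (ˈrup.po:).
Foot heads (stressed positions): 1, 3, 5, 7.
End Rule Leftmost: primary stress on the leftmost head = syllable 1.
Secondary stress on 3, 5, 7: ˈmu:.bro.ˌpo.fe.ˌke.lof.ˌrup.po:.

primary 1, secondary 3, 5, 7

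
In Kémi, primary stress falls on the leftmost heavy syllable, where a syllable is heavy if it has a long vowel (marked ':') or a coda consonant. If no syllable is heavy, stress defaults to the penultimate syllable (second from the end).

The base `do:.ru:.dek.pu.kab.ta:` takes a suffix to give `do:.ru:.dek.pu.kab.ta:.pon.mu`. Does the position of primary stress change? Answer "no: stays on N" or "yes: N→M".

Base `do:.ru:.dek.pu.kab.ta:` (6 syllables):
  Weights: 1 do: H, 2 ru: H, 3 dek H, 4 pu L, 5 kab H, 6 ta: H.
  Heavy syllables in the domain: 1, 2, 3, 5, 6. The leftmost is syllable 1 (do:).
  → primary stress on syllable 1.
Suffixed `do:.ru:.dek.pu.kab.ta:.pon.mu` (8 syllables):
  Weights: 1 do: H, 2 ru: H, 3 dek H, 4 pu L, 5 kab H, 6 ta: H, 7 pon H, 8 mu L.
  Heavy syllables in the domain: 1, 2, 3, 5, 6, 7. The leftmost is syllable 1 (do:).
  → primary stress on syllable 1.

no: stays on 1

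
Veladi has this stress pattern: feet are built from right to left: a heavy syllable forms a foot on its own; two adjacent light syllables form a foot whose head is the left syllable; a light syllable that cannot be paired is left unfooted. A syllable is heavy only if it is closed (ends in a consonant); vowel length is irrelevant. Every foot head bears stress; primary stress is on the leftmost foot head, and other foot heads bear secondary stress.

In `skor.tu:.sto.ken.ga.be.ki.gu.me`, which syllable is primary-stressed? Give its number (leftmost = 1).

1

Weights: 1 skor H, 2 tu: L, 3 sto L, 4 ken H, 5 ga L, 6 be L, 7 ki L, 8 gu L, 9 me L.
Parse right to left (heavy = foot alone; LL = one foot; stranded L unfooted): (ˈskor) (ˈtu:.sto) (ˈken) ga (ˈbe.ki) (ˈgu.me).
Foot heads: 1, 2, 4, 6, 8.
Primary stress on the leftmost head = syllable 1.
Primary stress: syllable 1 → ˈskor.tu:.sto.ken.ga.be.ki.gu.me.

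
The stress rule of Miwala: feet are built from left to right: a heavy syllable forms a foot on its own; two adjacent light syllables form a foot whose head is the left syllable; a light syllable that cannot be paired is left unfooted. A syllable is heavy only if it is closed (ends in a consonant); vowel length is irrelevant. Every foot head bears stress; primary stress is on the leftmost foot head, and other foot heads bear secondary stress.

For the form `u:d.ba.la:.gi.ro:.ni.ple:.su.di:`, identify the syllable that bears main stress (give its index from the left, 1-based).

Weights: 1 u:d H, 2 ba L, 3 la: L, 4 gi L, 5 ro: L, 6 ni L, 7 ple: L, 8 su L, 9 di: L.
Parse left to right (heavy = foot alone; LL = one foot; stranded L unfooted): (ˈu:d) (ˈba.la:) (ˈgi.ro:) (ˈni.ple:) (ˈsu.di:).
Foot heads: 1, 2, 4, 6, 8.
Primary stress on the leftmost head = syllable 1.
Primary stress: syllable 1 → ˈu:d.ba.la:.gi.ro:.ni.ple:.su.di:.

1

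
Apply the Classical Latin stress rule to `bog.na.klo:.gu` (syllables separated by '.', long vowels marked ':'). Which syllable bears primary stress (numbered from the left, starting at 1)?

3

Classical Latin: stress the penult if heavy (long vowel or closed), else the antepenult.
Weights: 2 na L, 3 klo: H, 4 gu L.
The penult (syllable 3, klo:) is heavy, so it takes stress.
Stress on syllable 3: bog.na.ˈklo:.gu.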